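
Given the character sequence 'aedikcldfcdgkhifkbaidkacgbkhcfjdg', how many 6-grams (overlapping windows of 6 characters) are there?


String 'aedikcldfcdgkhifkbaidkacgbkhcfjdg' has length L = 33.
Number of overlapping n-grams = L - n + 1
Substituting: 33 - 6 + 1 = 28

28


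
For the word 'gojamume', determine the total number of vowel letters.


Scanning each character of 'gojamume':
  Position 1: 'g' -> consonant (running count: 0)
  Position 2: 'o' -> vowel (running count: 1)
  Position 3: 'j' -> consonant (running count: 1)
  Position 4: 'a' -> vowel (running count: 2)
  Position 5: 'm' -> consonant (running count: 2)
  Position 6: 'u' -> vowel (running count: 3)
  Position 7: 'm' -> consonant (running count: 3)
  Position 8: 'e' -> vowel (running count: 4)
Total vowels: 4

4


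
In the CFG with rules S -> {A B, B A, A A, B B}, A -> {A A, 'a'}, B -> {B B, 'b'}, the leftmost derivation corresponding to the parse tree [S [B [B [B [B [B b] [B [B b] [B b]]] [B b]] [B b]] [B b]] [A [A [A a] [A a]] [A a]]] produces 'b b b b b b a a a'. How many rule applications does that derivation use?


Every bracketed nonterminal node [X ...] in the tree is produced by exactly one rule application.
Reading the tree off as a leftmost derivation:
  Step 1: S  =>  B A   (applied S -> B A)
  Step 2: B A  =>  B B A   (applied B -> B B)
  Step 3: B B A  =>  B B B A   (applied B -> B B)
  Step 4: B B B A  =>  B B B B A   (applied B -> B B)
  Step 5: B B B B A  =>  B B B B B A   (applied B -> B B)
  Step 6: B B B B B A  =>  b B B B B A   (applied B -> b)
  Step 7: b B B B B A  =>  b B B B B B A   (applied B -> B B)
  Step 8: b B B B B B A  =>  b b B B B B A   (applied B -> b)
  Step 9: b b B B B B A  =>  b b b B B B A   (applied B -> b)
  Step 10: b b b B B B A  =>  b b b b B B A   (applied B -> b)
  Step 11: b b b b B B A  =>  b b b b b B A   (applied B -> b)
  Step 12: b b b b b B A  =>  b b b b b b A   (applied B -> b)
  Step 13: b b b b b b A  =>  b b b b b b A A   (applied A -> A A)
  Step 14: b b b b b b A A  =>  b b b b b b A A A   (applied A -> A A)
  Step 15: b b b b b b A A A  =>  b b b b b b a A A   (applied A -> a)
  Step 16: b b b b b b a A A  =>  b b b b b b a a A   (applied A -> a)
  Step 17: b b b b b b a a A  =>  b b b b b b a a a   (applied A -> a)
Final yield: b b b b b b a a a
Total rewrite steps: 17

17


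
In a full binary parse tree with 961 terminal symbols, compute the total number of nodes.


Leaf nodes (terminals): 961
Internal nodes = n - 1 = 961 - 1 = 960
Total = leaves + internal = 961 + 960 = 1921

1921


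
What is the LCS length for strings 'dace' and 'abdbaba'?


DP table for LCS of 'dace' and 'abdbaba':
       a  b  d  b  a  b  a
    0  0  0  0  0  0  0  0
  d 0  0  0  1  1  1  1  1
  a 0  1  1  1  1  2  2  2
  c 0  1  1  1  1  2  2  2
  e 0  1  1  1  1  2  2  2
LCS: 'da'
LCS length = 2

2


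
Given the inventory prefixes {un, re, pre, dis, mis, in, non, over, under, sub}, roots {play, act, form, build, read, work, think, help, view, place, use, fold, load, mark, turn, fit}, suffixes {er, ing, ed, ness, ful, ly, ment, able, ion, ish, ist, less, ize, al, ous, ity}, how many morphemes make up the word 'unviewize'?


Segmenting 'unviewize' against the inventory:
  'un' -> prefix (morpheme 1)
  'view' -> root (morpheme 2)
  'ize' -> suffix (morpheme 3)
Total morphemes: 3

3


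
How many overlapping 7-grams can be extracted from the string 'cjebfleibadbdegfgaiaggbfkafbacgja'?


String 'cjebfleibadbdegfgaiaggbfkafbacgja' has length L = 33.
Number of overlapping n-grams = L - n + 1
Substituting: 33 - 7 + 1 = 27

27


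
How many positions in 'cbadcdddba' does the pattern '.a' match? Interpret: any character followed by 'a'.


Pattern: .a means any character followed by 'a'.
Scanning 'cbadcdddba' position-by-position:
  Pos 0: window 'cb' -> no
  Pos 1: window 'ba' -> MATCH
  Pos 2: window 'ad' -> no
  Pos 3: window 'dc' -> no
  Pos 4: window 'cd' -> no
  Pos 5: window 'dd' -> no
  Pos 6: window 'dd' -> no
  Pos 7: window 'db' -> no
  Pos 8: window 'ba' -> MATCH
  Pos 9: window 'a' -> no
Total matches: 2

2


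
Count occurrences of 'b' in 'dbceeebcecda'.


Scanning 'dbceeebcecda' for 'b':
  Position 1: 'b' -> MATCH (count: 1)
  Position 6: 'b' -> MATCH (count: 2)
Total occurrences of 'b': 2

2


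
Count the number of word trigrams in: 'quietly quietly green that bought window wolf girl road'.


Word trigrams from [9] words:
  Trigram 1: (quietly quietly green)
  Trigram 2: (quietly green that)
  Trigram 3: (green that bought)
  Trigram 4: (that bought window)
  Trigram 5: (bought window wolf)
  Trigram 6: (window wolf girl)
  Trigram 7: (wolf girl road)
Total word trigrams: 9 - 2 = 7

7


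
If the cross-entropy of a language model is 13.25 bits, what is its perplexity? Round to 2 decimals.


Perplexity formula: PP = 2^H
H = 13.25
PP = 2^13.25
Decompose: 2^13.25 = 2^13 * 2^0.25
2^13 = 8192, 2^0.25 ~ 1.1892071
PP ~ 8192 * 1.1892071 = 9741.9845632
Rounded to 2 decimals: 9741.98

9741.98


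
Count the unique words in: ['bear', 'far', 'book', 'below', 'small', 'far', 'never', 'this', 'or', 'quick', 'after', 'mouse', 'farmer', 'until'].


Listing all tokens and tracking unique types:
  Token 1: 'bear' -> NEW (unique so far: 1)
  Token 2: 'far' -> NEW (unique so far: 2)
  Token 3: 'book' -> NEW (unique so far: 3)
  Token 4: 'below' -> NEW (unique so far: 4)
  Token 5: 'small' -> NEW (unique so far: 5)
  Token 6: 'far' -> duplicate (unique so far: 5)
  Token 7: 'never' -> NEW (unique so far: 6)
  Token 8: 'this' -> NEW (unique so far: 7)
  Token 9: 'or' -> NEW (unique so far: 8)
  Token 10: 'quick' -> NEW (unique so far: 9)
  Token 11: 'after' -> NEW (unique so far: 10)
  Token 12: 'mouse' -> NEW (unique so far: 11)
  Token 13: 'farmer' -> NEW (unique so far: 12)
  Token 14: 'until' -> NEW (unique so far: 13)
Unique types: ('after', 'bear', 'below', 'book', 'far', 'farmer', 'mouse', 'never', 'or', 'quick', 'small', 'this', 'until')
Vocabulary size: 13

13


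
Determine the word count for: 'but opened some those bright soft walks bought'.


Counting words by splitting on spaces:
  Word 1: 'but'
  Word 2: 'opened'
  Word 3: 'some'
  Word 4: 'those'
  Word 5: 'bright'
  Word 6: 'soft'
  Word 7: 'walks'
  Word 8: 'bought'
Total words: 8

8


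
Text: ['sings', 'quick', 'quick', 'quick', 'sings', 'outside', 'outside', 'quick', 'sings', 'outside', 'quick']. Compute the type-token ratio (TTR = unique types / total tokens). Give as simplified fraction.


Tokens: 11
Unique types: ('outside', 'quick', 'sings') = 3
TTR = 3/11
Already in lowest terms.

3/11


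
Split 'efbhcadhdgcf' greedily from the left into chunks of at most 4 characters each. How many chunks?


'efbhcadhdgcf' has 12 characters.
Chunking with max size 4:
  Chunk 1: 'efbh' (positions 0-3)
  Chunk 2: 'cadh' (positions 4-7)
  Chunk 3: 'dgcf' (positions 8-11)
Total chunks: ceil(12 / 4) = 3

3


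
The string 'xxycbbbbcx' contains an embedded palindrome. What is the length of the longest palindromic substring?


Scanning 'xxycbbbbcx' for palindromic substrings.
Substring at positions 3-8: 'cbbbbc'.
Check: reverse('cbbbbc') = 'cbbbbc' -> palindrome confirmed.
Neighbouring characters ('y' / 'x') break symmetry, so it cannot extend further.
No longer palindromic substring exists; longest length = 6

6


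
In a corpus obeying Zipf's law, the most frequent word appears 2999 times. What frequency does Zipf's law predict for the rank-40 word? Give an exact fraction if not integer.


Zipf's law: freq(rank) = f1 / rank
f1 = 2999, rank = 40
freq = 2999 / 40
GCD(2999, 40) = 1
Simplified: 2999/40

2999/40


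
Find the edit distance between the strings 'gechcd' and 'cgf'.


Building DP table for s1='gechcd' (len 6) and s2='cgf' (len 3):
       c  g  f
    0  1  2  3
  g 1  1  1  2
  e 2  2  2  2
  c 3  2  3  3
  h 4  3  3  4
  c 5  4  4  4
  d 6  5  5  5
Edit distance = dp[6][3] = 5

5


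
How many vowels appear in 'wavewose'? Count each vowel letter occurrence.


Scanning each character of 'wavewose':
  Position 1: 'w' -> consonant (running count: 0)
  Position 2: 'a' -> vowel (running count: 1)
  Position 3: 'v' -> consonant (running count: 1)
  Position 4: 'e' -> vowel (running count: 2)
  Position 5: 'w' -> consonant (running count: 2)
  Position 6: 'o' -> vowel (running count: 3)
  Position 7: 's' -> consonant (running count: 3)
  Position 8: 'e' -> vowel (running count: 4)
Total vowels: 4

4


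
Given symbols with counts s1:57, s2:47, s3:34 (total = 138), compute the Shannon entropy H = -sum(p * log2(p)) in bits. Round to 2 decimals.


Computing entropy H = -sum(p_i * log2(p_i)):
  s1: p = 57/138 = 0.4130, -p*log2(p) = 0.5269
  s2: p = 47/138 = 0.3406, -p*log2(p) = 0.5292
  s3: p = 34/138 = 0.2464, -p*log2(p) = 0.4979
H = sum of terms = 1.5540
Rounded to 2 decimals: 1.55

1.55


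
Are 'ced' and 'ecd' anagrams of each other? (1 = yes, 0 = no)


Sort characters of 'ced': 'cde'
Sort characters of 'ecd': 'cde'
Sorted forms match -> they ARE anagrams
Result: 1

1


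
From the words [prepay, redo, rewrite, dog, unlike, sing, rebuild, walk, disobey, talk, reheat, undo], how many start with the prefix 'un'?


Checking each word for prefix 'un':
  'prepay' -> no (count: 0)
  'redo' -> no (count: 0)
  'rewrite' -> no (count: 0)
  'dog' -> no (count: 0)
  'unlike' -> YES, starts with 'un' (count: 1)
  'sing' -> no (count: 1)
  'rebuild' -> no (count: 1)
  'walk' -> no (count: 1)
  'disobey' -> no (count: 1)
  'talk' -> no (count: 1)
  'reheat' -> no (count: 1)
  'undo' -> YES, starts with 'un' (count: 2)
Total with prefix 'un': 2

2


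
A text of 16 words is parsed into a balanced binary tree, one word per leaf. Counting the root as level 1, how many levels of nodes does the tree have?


In a balanced binary tree with n leaves the deepest leaf is ceil(log2(n)) edges below the root,
so counting node levels inclusive of root and leaves gives ceil(log2(n)) + 1 levels.
log2(16) = 4.0000
ceil(4.0000) = 4
levels = 4 + 1 = 5

5


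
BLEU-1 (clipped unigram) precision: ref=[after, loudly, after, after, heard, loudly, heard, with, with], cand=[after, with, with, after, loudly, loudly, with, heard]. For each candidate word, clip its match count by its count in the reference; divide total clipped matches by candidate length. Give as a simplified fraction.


Reference word counts: {'after': 3, 'heard': 2, 'loudly': 2, 'with': 2}
Checking each candidate word (with clipping):
  'after' -> in reference (ref count 3, used 1/3) -> match (matches: 1)
  'with' -> in reference (ref count 2, used 1/2) -> match (matches: 2)
  'with' -> in reference (ref count 2, used 2/2) -> match (matches: 3)
  'after' -> in reference (ref count 3, used 2/3) -> match (matches: 4)
  'loudly' -> in reference (ref count 2, used 1/2) -> match (matches: 5)
  'loudly' -> in reference (ref count 2, used 2/2) -> match (matches: 6)
  'with' -> ref count 2 already used up (2/2) -> clipped, no match (matches: 6)
  'heard' -> in reference (ref count 2, used 1/2) -> match (matches: 7)
Clipped matches: 7, Candidate length: 8
Precision = 7/8

7/8


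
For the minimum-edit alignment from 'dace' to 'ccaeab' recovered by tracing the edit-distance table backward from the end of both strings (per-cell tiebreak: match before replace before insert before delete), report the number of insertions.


Edit distance = 5. Backtracking from cell (4, 6) with preference match > replace > insert > delete,
then listing the resulting alignment 'dace' -> 'ccaeab' left to right:
  Step 1: insert 'c' [insertion #1]
  Step 2: replace d->c
  Step 3: keep 'a'
  Step 4: insert 'e' [insertion #2]
  Step 5: replace c->a
  Step 6: replace e->b
Total insertions: 2

2


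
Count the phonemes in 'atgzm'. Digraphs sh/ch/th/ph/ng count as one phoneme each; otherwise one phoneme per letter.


Parsing 'atgzm' greedily, digraphs first:
  'a' -> vowel phoneme (phonemes so far: 1)
  't' -> consonant phoneme (phonemes so far: 2)
  'g' -> consonant phoneme (phonemes so far: 3)
  'z' -> consonant phoneme (phonemes so far: 4)
  'm' -> consonant phoneme (phonemes so far: 5)
Total phonemes: 5

5


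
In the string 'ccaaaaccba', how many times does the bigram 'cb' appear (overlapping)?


Scanning 'ccaaaaccba' for bigram 'cb':
  Position 0: 'cc' -> no
  Position 1: 'ca' -> no
  Position 2: 'aa' -> no
  Position 3: 'aa' -> no
  Position 4: 'aa' -> no
  Position 5: 'ac' -> no
  Position 6: 'cc' -> no
  Position 7: 'cb' -> MATCH
  Position 8: 'ba' -> no
Total matches: 1

1


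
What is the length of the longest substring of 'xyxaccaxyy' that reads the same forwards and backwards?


Scanning 'xyxaccaxyy' for palindromic substrings.
Substring at positions 1-8: 'yxaccaxy'.
Check: reverse('yxaccaxy') = 'yxaccaxy' -> palindrome confirmed.
Neighbouring characters ('x' / 'y') break symmetry, so it cannot extend further.
No longer palindromic substring exists; longest length = 8

8


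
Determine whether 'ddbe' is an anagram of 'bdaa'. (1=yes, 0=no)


Sort characters of 'ddbe': 'bdde'
Sort characters of 'bdaa': 'aabd'
Sorted forms differ -> they are NOT anagrams
Result: 0

0


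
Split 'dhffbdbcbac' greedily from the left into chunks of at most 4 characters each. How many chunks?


'dhffbdbcbac' has 11 characters.
Chunking with max size 4:
  Chunk 1: 'dhff' (positions 0-3)
  Chunk 2: 'bdbc' (positions 4-7)
  Chunk 3: 'bac' (positions 8-10)
Total chunks: ceil(11 / 4) = 3

3


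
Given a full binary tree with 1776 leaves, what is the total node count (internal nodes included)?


Leaf nodes (terminals): 1776
Internal nodes = n - 1 = 1776 - 1 = 1775
Total = leaves + internal = 1776 + 1775 = 3551

3551


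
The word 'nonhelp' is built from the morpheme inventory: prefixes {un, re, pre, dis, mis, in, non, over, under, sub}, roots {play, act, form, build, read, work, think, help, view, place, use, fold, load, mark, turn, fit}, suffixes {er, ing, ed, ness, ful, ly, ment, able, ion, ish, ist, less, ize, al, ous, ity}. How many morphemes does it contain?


Segmenting 'nonhelp' against the inventory:
  'non' -> prefix (morpheme 1)
  'help' -> root (morpheme 2)
Total morphemes: 2

2


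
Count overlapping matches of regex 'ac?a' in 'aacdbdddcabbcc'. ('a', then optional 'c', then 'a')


Pattern: ac?a means 'a', then optional 'c', then 'a'.
Scanning 'aacdbdddcabbcc' position-by-position:
  Pos 0: window 'aac' -> MATCH
  Pos 1: window 'acd' -> no
  Pos 2: window 'cdb' -> no
  Pos 3: window 'dbd' -> no
  Pos 4: window 'bdd' -> no
  Pos 5: window 'ddd' -> no
  Pos 6: window 'ddc' -> no
  Pos 7: window 'dca' -> no
  Pos 8: window 'cab' -> no
  Pos 9: window 'abb' -> no
  Pos 10: window 'bbc' -> no
  Pos 11: window 'bcc' -> no
  Pos 12: window 'cc' -> no
  Pos 13: window 'c' -> no
Total matches: 1

1


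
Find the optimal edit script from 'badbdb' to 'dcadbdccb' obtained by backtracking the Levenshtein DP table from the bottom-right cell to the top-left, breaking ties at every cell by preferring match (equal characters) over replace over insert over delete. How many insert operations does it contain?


Edit distance = 4. Backtracking from cell (6, 9) with preference match > replace > insert > delete,
then listing the resulting alignment 'badbdb' -> 'dcadbdccb' left to right:
  Step 1: insert 'd' [insertion #1]
  Step 2: replace b->c
  Step 3: keep 'a'
  Step 4: keep 'd'
  Step 5: keep 'b'
  Step 6: keep 'd'
  Step 7: insert 'c' [insertion #2]
  Step 8: insert 'c' [insertion #3]
  Step 9: keep 'b'
Total insertions: 3

3


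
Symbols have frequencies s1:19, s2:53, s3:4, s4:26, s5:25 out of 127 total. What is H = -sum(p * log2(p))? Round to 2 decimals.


Computing entropy H = -sum(p_i * log2(p_i)):
  s1: p = 19/127 = 0.1496, -p*log2(p) = 0.4100
  s2: p = 53/127 = 0.4173, -p*log2(p) = 0.5261
  s3: p = 4/127 = 0.0315, -p*log2(p) = 0.1571
  s4: p = 26/127 = 0.2047, -p*log2(p) = 0.4685
  s5: p = 25/127 = 0.1969, -p*log2(p) = 0.4616
H = sum of terms = 2.0233
Rounded to 2 decimals: 2.02

2.02


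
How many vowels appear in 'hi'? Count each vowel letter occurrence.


Scanning each character of 'hi':
  Position 1: 'h' -> consonant (running count: 0)
  Position 2: 'i' -> vowel (running count: 1)
Total vowels: 1

1


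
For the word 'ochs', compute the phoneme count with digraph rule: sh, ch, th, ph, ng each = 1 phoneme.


Parsing 'ochs' greedily, digraphs first:
  'o' -> vowel phoneme (phonemes so far: 1)
  'ch' -> digraph (1 consonant phoneme) (phonemes so far: 2)
  's' -> consonant phoneme (phonemes so far: 3)
Total phonemes: 3

3


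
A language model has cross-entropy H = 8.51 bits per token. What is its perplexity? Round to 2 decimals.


Perplexity formula: PP = 2^H
H = 8.51
PP = 2^8.51
Decompose: 2^8.51 = 2^8 * 2^0.51
2^8 = 256, 2^0.51 ~ 1.4240502
PP ~ 256 * 1.4240502 = 364.5568512
Rounded to 2 decimals: 364.56

364.56


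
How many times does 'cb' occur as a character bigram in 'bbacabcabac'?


Scanning 'bbacabcabac' for bigram 'cb':
  Position 0: 'bb' -> no
  Position 1: 'ba' -> no
  Position 2: 'ac' -> no
  Position 3: 'ca' -> no
  Position 4: 'ab' -> no
  Position 5: 'bc' -> no
  Position 6: 'ca' -> no
  Position 7: 'ab' -> no
  Position 8: 'ba' -> no
  Position 9: 'ac' -> no
Total matches: 0

0


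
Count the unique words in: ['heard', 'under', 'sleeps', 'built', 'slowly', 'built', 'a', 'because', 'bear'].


Listing all tokens and tracking unique types:
  Token 1: 'heard' -> NEW (unique so far: 1)
  Token 2: 'under' -> NEW (unique so far: 2)
  Token 3: 'sleeps' -> NEW (unique so far: 3)
  Token 4: 'built' -> NEW (unique so far: 4)
  Token 5: 'slowly' -> NEW (unique so far: 5)
  Token 6: 'built' -> duplicate (unique so far: 5)
  Token 7: 'a' -> NEW (unique so far: 6)
  Token 8: 'because' -> NEW (unique so far: 7)
  Token 9: 'bear' -> NEW (unique so far: 8)
Unique types: ('a', 'bear', 'because', 'built', 'heard', 'sleeps', 'slowly', 'under')
Vocabulary size: 8

8


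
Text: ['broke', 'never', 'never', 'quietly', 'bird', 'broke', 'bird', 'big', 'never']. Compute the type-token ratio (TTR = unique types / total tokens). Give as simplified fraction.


Tokens: 9
Unique types: ('big', 'bird', 'broke', 'never', 'quietly') = 5
TTR = 5/9
Already in lowest terms.

5/9


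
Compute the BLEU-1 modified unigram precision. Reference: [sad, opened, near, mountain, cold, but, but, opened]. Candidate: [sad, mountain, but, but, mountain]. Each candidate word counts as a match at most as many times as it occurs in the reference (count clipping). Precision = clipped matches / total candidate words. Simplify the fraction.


Reference word counts: {'but': 2, 'cold': 1, 'mountain': 1, 'near': 1, 'opened': 2, 'sad': 1}
Checking each candidate word (with clipping):
  'sad' -> in reference (ref count 1, used 1/1) -> match (matches: 1)
  'mountain' -> in reference (ref count 1, used 1/1) -> match (matches: 2)
  'but' -> in reference (ref count 2, used 1/2) -> match (matches: 3)
  'but' -> in reference (ref count 2, used 2/2) -> match (matches: 4)
  'mountain' -> ref count 1 already used up (1/1) -> clipped, no match (matches: 4)
Clipped matches: 4, Candidate length: 5
Precision = 4/5

4/5


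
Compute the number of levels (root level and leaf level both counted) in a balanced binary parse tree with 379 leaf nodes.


In a balanced binary tree with n leaves the deepest leaf is ceil(log2(n)) edges below the root,
so counting node levels inclusive of root and leaves gives ceil(log2(n)) + 1 levels.
log2(379) = 8.5661
ceil(8.5661) = 9
levels = 9 + 1 = 10

10


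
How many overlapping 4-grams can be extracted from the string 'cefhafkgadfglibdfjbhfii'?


String 'cefhafkgadfglibdfjbhfii' has length L = 23.
Number of overlapping n-grams = L - n + 1
Substituting: 23 - 4 + 1 = 20

20


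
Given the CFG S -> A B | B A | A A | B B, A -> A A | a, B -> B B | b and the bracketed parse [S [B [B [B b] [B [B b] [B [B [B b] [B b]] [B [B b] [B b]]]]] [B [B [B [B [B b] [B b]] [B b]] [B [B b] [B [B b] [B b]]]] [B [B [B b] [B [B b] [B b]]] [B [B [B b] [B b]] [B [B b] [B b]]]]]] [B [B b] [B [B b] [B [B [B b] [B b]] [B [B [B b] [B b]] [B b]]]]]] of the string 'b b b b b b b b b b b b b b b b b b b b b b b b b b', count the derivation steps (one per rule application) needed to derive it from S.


Every bracketed nonterminal node [X ...] in the tree is produced by exactly one rule application.
Reading the tree off as a leftmost derivation:
  Step 1: S  =>  B B   (applied S -> B B)
  Step 2: B B  =>  B B B   (applied B -> B B)
  Step 3: B B B  =>  B B B B   (applied B -> B B)
  Step 4: B B B B  =>  b B B B   (applied B -> b)
  Step 5: b B B B  =>  b B B B B   (applied B -> B B)
  Step 6: b B B B B  =>  b b B B B   (applied B -> b)
  Step 7: b b B B B  =>  b b B B B B   (applied B -> B B)
  Step 8: b b B B B B  =>  b b B B B B B   (applied B -> B B)
  Step 9: b b B B B B B  =>  b b b B B B B   (applied B -> b)
  Step 10: b b b B B B B  =>  b b b b B B B   (applied B -> b)
  Step 11: b b b b B B B  =>  b b b b B B B B   (applied B -> B B)
  Step 12: b b b b B B B B  =>  b b b b b B B B   (applied B -> b)
  Step 13: b b b b b B B B  =>  b b b b b b B B   (applied B -> b)
  Step 14: b b b b b b B B  =>  b b b b b b B B B   (applied B -> B B)
  Step 15: b b b b b b B B B  =>  b b b b b b B B B B   (applied B -> B B)
  Step 16: b b b b b b B B B B  =>  b b b b b b B B B B B   (applied B -> B B)
  Step 17: b b b b b b B B B B B  =>  b b b b b b B B B B B B   (applied B -> B B)
  Step 18: b b b b b b B B B B B B  =>  b b b b b b b B B B B B   (applied B -> b)
  Step 19: b b b b b b b B B B B B  =>  b b b b b b b b B B B B   (applied B -> b)
  Step 20: b b b b b b b b B B B B  =>  b b b b b b b b b B B B   (applied B -> b)
  Step 21: b b b b b b b b b B B B  =>  b b b b b b b b b B B B B   (applied B -> B B)
  Step 22: b b b b b b b b b B B B B  =>  b b b b b b b b b b B B B   (applied B -> b)
  Step 23: b b b b b b b b b b B B B  =>  b b b b b b b b b b B B B B   (applied B -> B B)
  Step 24: b b b b b b b b b b B B B B  =>  b b b b b b b b b b b B B B   (applied B -> b)
  Step 25: b b b b b b b b b b b B B B  =>  b b b b b b b b b b b b B B   (applied B -> b)
  Step 26: b b b b b b b b b b b b B B  =>  b b b b b b b b b b b b B B B   (applied B -> B B)
  Step 27: b b b b b b b b b b b b B B B  =>  b b b b b b b b b b b b B B B B   (applied B -> B B)
  Step 28: b b b b b b b b b b b b B B B B  =>  b b b b b b b b b b b b b B B B   (applied B -> b)
  Step 29: b b b b b b b b b b b b b B B B  =>  b b b b b b b b b b b b b B B B B   (applied B -> B B)
  Step 30: b b b b b b b b b b b b b B B B B  =>  b b b b b b b b b b b b b b B B B   (applied B -> b)
  Step 31: b b b b b b b b b b b b b b B B B  =>  b b b b b b b b b b b b b b b B B   (applied B -> b)
  Step 32: b b b b b b b b b b b b b b b B B  =>  b b b b b b b b b b b b b b b B B B   (applied B -> B B)
  Step 33: b b b b b b b b b b b b b b b B B B  =>  b b b b b b b b b b b b b b b B B B B   (applied B -> B B)
  Step 34: b b b b b b b b b b b b b b b B B B B  =>  b b b b b b b b b b b b b b b b B B B   (applied B -> b)
  Step 35: b b b b b b b b b b b b b b b b B B B  =>  b b b b b b b b b b b b b b b b b B B   (applied B -> b)
  Step 36: b b b b b b b b b b b b b b b b b B B  =>  b b b b b b b b b b b b b b b b b B B B   (applied B -> B B)
  Step 37: b b b b b b b b b b b b b b b b b B B B  =>  b b b b b b b b b b b b b b b b b b B B   (applied B -> b)
  Step 38: b b b b b b b b b b b b b b b b b b B B  =>  b b b b b b b b b b b b b b b b b b b B   (applied B -> b)
  Step 39: b b b b b b b b b b b b b b b b b b b B  =>  b b b b b b b b b b b b b b b b b b b B B   (applied B -> B B)
  Step 40: b b b b b b b b b b b b b b b b b b b B B  =>  b b b b b b b b b b b b b b b b b b b b B   (applied B -> b)
  Step 41: b b b b b b b b b b b b b b b b b b b b B  =>  b b b b b b b b b b b b b b b b b b b b B B   (applied B -> B B)
  Step 42: b b b b b b b b b b b b b b b b b b b b B B  =>  b b b b b b b b b b b b b b b b b b b b b B   (applied B -> b)
  Step 43: b b b b b b b b b b b b b b b b b b b b b B  =>  b b b b b b b b b b b b b b b b b b b b b B B   (applied B -> B B)
  Step 44: b b b b b b b b b b b b b b b b b b b b b B B  =>  b b b b b b b b b b b b b b b b b b b b b B B B   (applied B -> B B)
  Step 45: b b b b b b b b b b b b b b b b b b b b b B B B  =>  b b b b b b b b b b b b b b b b b b b b b b B B   (applied B -> b)
  Step 46: b b b b b b b b b b b b b b b b b b b b b b B B  =>  b b b b b b b b b b b b b b b b b b b b b b b B   (applied B -> b)
  Step 47: b b b b b b b b b b b b b b b b b b b b b b b B  =>  b b b b b b b b b b b b b b b b b b b b b b b B B   (applied B -> B B)
  Step 48: b b b b b b b b b b b b b b b b b b b b b b b B B  =>  b b b b b b b b b b b b b b b b b b b b b b b B B B   (applied B -> B B)
  Step 49: b b b b b b b b b b b b b b b b b b b b b b b B B B  =>  b b b b b b b b b b b b b b b b b b b b b b b b B B   (applied B -> b)
  Step 50: b b b b b b b b b b b b b b b b b b b b b b b b B B  =>  b b b b b b b b b b b b b b b b b b b b b b b b b B   (applied B -> b)
  Step 51: b b b b b b b b b b b b b b b b b b b b b b b b b B  =>  b b b b b b b b b b b b b b b b b b b b b b b b b b   (applied B -> b)
Final yield: b b b b b b b b b b b b b b b b b b b b b b b b b b
Total rewrite steps: 51

51


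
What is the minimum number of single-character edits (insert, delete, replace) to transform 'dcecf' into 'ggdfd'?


Building DP table for s1='dcecf' (len 5) and s2='ggdfd' (len 5):
       g  g  d  f  d
    0  1  2  3  4  5
  d 1  1  2  2  3  4
  c 2  2  2  3  3  4
  e 3  3  3  3  4  4
  c 4  4  4  4  4  5
  f 5  5  5  5  4  5
Edit distance = dp[5][5] = 5

5


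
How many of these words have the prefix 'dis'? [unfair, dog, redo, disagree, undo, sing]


Checking each word for prefix 'dis':
  'unfair' -> no (count: 0)
  'dog' -> no (count: 0)
  'redo' -> no (count: 0)
  'disagree' -> YES, starts with 'dis' (count: 1)
  'undo' -> no (count: 1)
  'sing' -> no (count: 1)
Total with prefix 'dis': 1

1


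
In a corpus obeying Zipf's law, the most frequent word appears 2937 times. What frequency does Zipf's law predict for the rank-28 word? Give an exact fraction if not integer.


Zipf's law: freq(rank) = f1 / rank
f1 = 2937, rank = 28
freq = 2937 / 28
GCD(2937, 28) = 1
Simplified: 2937/28

2937/28


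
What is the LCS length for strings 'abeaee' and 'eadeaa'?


DP table for LCS of 'abeaee' and 'eadeaa':
       e  a  d  e  a  a
    0  0  0  0  0  0  0
  a 0  0  1  1  1  1  1
  b 0  0  1  1  1  1  1
  e 0  1  1  1  2  2  2
  a 0  1  2  2  2  3  3
  e 0  1  2  2  3  3  3
  e 0  1  2  2  3  3  3
LCS: 'aea'
LCS length = 3

3


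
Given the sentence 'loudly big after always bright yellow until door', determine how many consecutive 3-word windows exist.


Word trigrams from [8] words:
  Trigram 1: (loudly big after)
  Trigram 2: (big after always)
  Trigram 3: (after always bright)
  Trigram 4: (always bright yellow)
  Trigram 5: (bright yellow until)
  Trigram 6: (yellow until door)
Total word trigrams: 8 - 2 = 6

6


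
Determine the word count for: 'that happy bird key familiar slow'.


Counting words by splitting on spaces:
  Word 1: 'that'
  Word 2: 'happy'
  Word 3: 'bird'
  Word 4: 'key'
  Word 5: 'familiar'
  Word 6: 'slow'
Total words: 6

6


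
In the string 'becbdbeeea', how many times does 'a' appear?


Scanning 'becbdbeeea' for 'a':
  Position 9: 'a' -> MATCH (count: 1)
Total occurrences of 'a': 1

1


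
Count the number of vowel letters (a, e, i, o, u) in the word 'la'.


Scanning each character of 'la':
  Position 1: 'l' -> consonant (running count: 0)
  Position 2: 'a' -> vowel (running count: 1)
Total vowels: 1

1


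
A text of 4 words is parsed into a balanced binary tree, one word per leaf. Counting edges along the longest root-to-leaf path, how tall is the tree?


In a balanced binary tree with n leaves the deepest leaf is ceil(log2(n)) edges below the root.
log2(4) = 2.0000
ceil(2.0000) = 2
height (edges) = 2

2


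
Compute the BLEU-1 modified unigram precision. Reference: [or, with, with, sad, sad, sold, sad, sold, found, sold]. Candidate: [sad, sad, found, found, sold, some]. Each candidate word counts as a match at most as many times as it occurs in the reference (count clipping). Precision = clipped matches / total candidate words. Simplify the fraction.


Reference word counts: {'found': 1, 'or': 1, 'sad': 3, 'sold': 3, 'with': 2}
Checking each candidate word (with clipping):
  'sad' -> in reference (ref count 3, used 1/3) -> match (matches: 1)
  'sad' -> in reference (ref count 3, used 2/3) -> match (matches: 2)
  'found' -> in reference (ref count 1, used 1/1) -> match (matches: 3)
  'found' -> ref count 1 already used up (1/1) -> clipped, no match (matches: 3)
  'sold' -> in reference (ref count 3, used 1/3) -> match (matches: 4)
  'some' -> not in reference -> no match (matches: 4)
Clipped matches: 4, Candidate length: 6
Precision = 4/6 = 2/3

2/3


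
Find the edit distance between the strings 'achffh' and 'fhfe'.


Building DP table for s1='achffh' (len 6) and s2='fhfe' (len 4):
       f  h  f  e
    0  1  2  3  4
  a 1  1  2  3  4
  c 2  2  2  3  4
  h 3  3  2  3  4
  f 4  3  3  2  3
  f 5  4  4  3  3
  h 6  5  4  4  4
Edit distance = dp[6][4] = 4

4


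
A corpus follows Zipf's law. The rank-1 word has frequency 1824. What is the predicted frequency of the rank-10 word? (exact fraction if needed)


Zipf's law: freq(rank) = f1 / rank
f1 = 1824, rank = 10
freq = 1824 / 10
GCD(1824, 10) = 2
Simplified: 912/5

912/5


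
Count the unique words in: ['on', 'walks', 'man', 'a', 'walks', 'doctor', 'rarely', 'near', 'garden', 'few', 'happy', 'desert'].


Listing all tokens and tracking unique types:
  Token 1: 'on' -> NEW (unique so far: 1)
  Token 2: 'walks' -> NEW (unique so far: 2)
  Token 3: 'man' -> NEW (unique so far: 3)
  Token 4: 'a' -> NEW (unique so far: 4)
  Token 5: 'walks' -> duplicate (unique so far: 4)
  Token 6: 'doctor' -> NEW (unique so far: 5)
  Token 7: 'rarely' -> NEW (unique so far: 6)
  Token 8: 'near' -> NEW (unique so far: 7)
  Token 9: 'garden' -> NEW (unique so far: 8)
  Token 10: 'few' -> NEW (unique so far: 9)
  Token 11: 'happy' -> NEW (unique so far: 10)
  Token 12: 'desert' -> NEW (unique so far: 11)
Unique types: ('a', 'desert', 'doctor', 'few', 'garden', 'happy', 'man', 'near', 'on', 'rarely', 'walks')
Vocabulary size: 11

11


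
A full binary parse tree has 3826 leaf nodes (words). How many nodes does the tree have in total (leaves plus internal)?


Leaf nodes (terminals): 3826
Internal nodes = n - 1 = 3826 - 1 = 3825
Total = leaves + internal = 3826 + 3825 = 7651

7651


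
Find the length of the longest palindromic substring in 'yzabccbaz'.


Scanning 'yzabccbaz' for palindromic substrings.
Substring at positions 1-8: 'zabccbaz'.
Check: reverse('zabccbaz') = 'zabccbaz' -> palindrome confirmed.
Neighbouring characters ('y' / '-') break symmetry, so it cannot extend further.
No longer palindromic substring exists; longest length = 8

8


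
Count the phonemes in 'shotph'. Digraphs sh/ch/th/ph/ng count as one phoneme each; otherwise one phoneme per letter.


Parsing 'shotph' greedily, digraphs first:
  'sh' -> digraph (1 consonant phoneme) (phonemes so far: 1)
  'o' -> vowel phoneme (phonemes so far: 2)
  't' -> consonant phoneme (phonemes so far: 3)
  'ph' -> digraph (1 consonant phoneme) (phonemes so far: 4)
Total phonemes: 4

4


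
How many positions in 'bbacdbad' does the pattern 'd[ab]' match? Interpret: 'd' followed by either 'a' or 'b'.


Pattern: d[ab] means 'd' followed by either 'a' or 'b'.
Scanning 'bbacdbad' position-by-position:
  Pos 0: window 'bb' -> no
  Pos 1: window 'ba' -> no
  Pos 2: window 'ac' -> no
  Pos 3: window 'cd' -> no
  Pos 4: window 'db' -> MATCH
  Pos 5: window 'ba' -> no
  Pos 6: window 'ad' -> no
  Pos 7: window 'd' -> no
Total matches: 1

1


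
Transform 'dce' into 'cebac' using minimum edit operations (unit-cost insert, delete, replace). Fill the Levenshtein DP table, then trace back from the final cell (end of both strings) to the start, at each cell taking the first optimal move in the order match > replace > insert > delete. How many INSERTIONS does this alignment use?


Edit distance = 4. Backtracking from cell (3, 5) with preference match > replace > insert > delete,
then listing the resulting alignment 'dce' -> 'cebac' left to right:
  Step 1: delete 'd'
  Step 2: keep 'c'
  Step 3: keep 'e'
  Step 4: insert 'b' [insertion #1]
  Step 5: insert 'a' [insertion #2]
  Step 6: insert 'c' [insertion #3]
Total insertions: 3

3


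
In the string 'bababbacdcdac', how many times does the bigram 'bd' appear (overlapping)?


Scanning 'bababbacdcdac' for bigram 'bd':
  Position 0: 'ba' -> no
  Position 1: 'ab' -> no
  Position 2: 'ba' -> no
  Position 3: 'ab' -> no
  Position 4: 'bb' -> no
  Position 5: 'ba' -> no
  Position 6: 'ac' -> no
  Position 7: 'cd' -> no
  Position 8: 'dc' -> no
  Position 9: 'cd' -> no
  Position 10: 'da' -> no
  Position 11: 'ac' -> no
Total matches: 0

0


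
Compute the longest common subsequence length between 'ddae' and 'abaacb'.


DP table for LCS of 'ddae' and 'abaacb':
       a  b  a  a  c  b
    0  0  0  0  0  0  0
  d 0  0  0  0  0  0  0
  d 0  0  0  0  0  0  0
  a 0  1  1  1  1  1  1
  e 0  1  1  1  1  1  1
LCS: 'a'
LCS length = 1

1


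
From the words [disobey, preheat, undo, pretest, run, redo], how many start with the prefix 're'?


Checking each word for prefix 're':
  'disobey' -> no (count: 0)
  'preheat' -> no (count: 0)
  'undo' -> no (count: 0)
  'pretest' -> no (count: 0)
  'run' -> no (count: 0)
  'redo' -> YES, starts with 're' (count: 1)
Total with prefix 're': 1

1


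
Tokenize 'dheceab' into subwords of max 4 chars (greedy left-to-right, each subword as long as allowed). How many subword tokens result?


'dheceab' has 7 characters.
Chunking with max size 4:
  Chunk 1: 'dhec' (positions 0-3)
  Chunk 2: 'eab' (positions 4-6)
Total chunks: ceil(7 / 4) = 2

2


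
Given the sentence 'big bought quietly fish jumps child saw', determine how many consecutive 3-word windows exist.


Word trigrams from [7] words:
  Trigram 1: (big bought quietly)
  Trigram 2: (bought quietly fish)
  Trigram 3: (quietly fish jumps)
  Trigram 4: (fish jumps child)
  Trigram 5: (jumps child saw)
Total word trigrams: 7 - 2 = 5

5


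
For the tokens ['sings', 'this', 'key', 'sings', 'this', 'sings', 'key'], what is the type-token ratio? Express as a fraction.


Tokens: 7
Unique types: ('key', 'sings', 'this') = 3
TTR = 3/7
Already in lowest terms.

3/7


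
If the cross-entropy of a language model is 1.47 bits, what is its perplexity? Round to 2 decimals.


Perplexity formula: PP = 2^H
H = 1.47
PP = 2^1.47
Decompose: 2^1.47 = 2^1 * 2^0.47
2^1 = 2, 2^0.47 ~ 1.3851095
PP ~ 2 * 1.3851095 = 2.7702190
Rounded to 2 decimals: 2.77

2.77


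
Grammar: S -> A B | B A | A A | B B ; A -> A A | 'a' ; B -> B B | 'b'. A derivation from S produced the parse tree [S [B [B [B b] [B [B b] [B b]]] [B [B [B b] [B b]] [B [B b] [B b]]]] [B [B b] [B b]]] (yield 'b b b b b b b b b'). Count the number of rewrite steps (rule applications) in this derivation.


Every bracketed nonterminal node [X ...] in the tree is produced by exactly one rule application.
Reading the tree off as a leftmost derivation:
  Step 1: S  =>  B B   (applied S -> B B)
  Step 2: B B  =>  B B B   (applied B -> B B)
  Step 3: B B B  =>  B B B B   (applied B -> B B)
  Step 4: B B B B  =>  b B B B   (applied B -> b)
  Step 5: b B B B  =>  b B B B B   (applied B -> B B)
  Step 6: b B B B B  =>  b b B B B   (applied B -> b)
  Step 7: b b B B B  =>  b b b B B   (applied B -> b)
  Step 8: b b b B B  =>  b b b B B B   (applied B -> B B)
  Step 9: b b b B B B  =>  b b b B B B B   (applied B -> B B)
  Step 10: b b b B B B B  =>  b b b b B B B   (applied B -> b)
  Step 11: b b b b B B B  =>  b b b b b B B   (applied B -> b)
  Step 12: b b b b b B B  =>  b b b b b B B B   (applied B -> B B)
  Step 13: b b b b b B B B  =>  b b b b b b B B   (applied B -> b)
  Step 14: b b b b b b B B  =>  b b b b b b b B   (applied B -> b)
  Step 15: b b b b b b b B  =>  b b b b b b b B B   (applied B -> B B)
  Step 16: b b b b b b b B B  =>  b b b b b b b b B   (applied B -> b)
  Step 17: b b b b b b b b B  =>  b b b b b b b b b   (applied B -> b)
Final yield: b b b b b b b b b
Total rewrite steps: 17

17


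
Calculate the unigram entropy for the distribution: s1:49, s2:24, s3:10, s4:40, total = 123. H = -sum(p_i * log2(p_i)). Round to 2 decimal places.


Computing entropy H = -sum(p_i * log2(p_i)):
  s1: p = 49/123 = 0.3984, -p*log2(p) = 0.5290
  s2: p = 24/123 = 0.1951, -p*log2(p) = 0.4600
  s3: p = 10/123 = 0.0813, -p*log2(p) = 0.2944
  s4: p = 40/123 = 0.3252, -p*log2(p) = 0.5270
H = sum of terms = 1.8104
Rounded to 2 decimals: 1.81

1.81


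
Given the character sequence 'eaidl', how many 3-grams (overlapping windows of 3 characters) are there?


String 'eaidl' has length L = 5.
Number of overlapping n-grams = L - n + 1
Substituting: 5 - 3 + 1 = 3

3


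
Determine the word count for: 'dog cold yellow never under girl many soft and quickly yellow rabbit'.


Counting words by splitting on spaces:
  Word 1: 'dog'
  Word 2: 'cold'
  Word 3: 'yellow'
  Word 4: 'never'
  Word 5: 'under'
  Word 6: 'girl'
  Word 7: 'many'
  Word 8: 'soft'
  Word 9: 'and'
  Word 10: 'quickly'
  Word 11: 'yellow'
  Word 12: 'rabbit'
Total words: 12

12


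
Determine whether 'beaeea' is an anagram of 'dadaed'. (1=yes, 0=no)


Sort characters of 'beaeea': 'aabeee'
Sort characters of 'dadaed': 'aaddde'
Sorted forms differ -> they are NOT anagrams
Result: 0

0


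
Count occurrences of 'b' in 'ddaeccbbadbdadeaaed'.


Scanning 'ddaeccbbadbdadeaaed' for 'b':
  Position 6: 'b' -> MATCH (count: 1)
  Position 7: 'b' -> MATCH (count: 2)
  Position 10: 'b' -> MATCH (count: 3)
Total occurrences of 'b': 3

3


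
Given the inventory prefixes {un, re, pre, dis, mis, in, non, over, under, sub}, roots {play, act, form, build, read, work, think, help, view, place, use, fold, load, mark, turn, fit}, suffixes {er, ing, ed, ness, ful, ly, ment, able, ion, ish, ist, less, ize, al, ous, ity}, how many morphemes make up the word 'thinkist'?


Segmenting 'thinkist' against the inventory:
  'think' -> root (morpheme 1)
  'ist' -> suffix (morpheme 2)
Total morphemes: 2

2


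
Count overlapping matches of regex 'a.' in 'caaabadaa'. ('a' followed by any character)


Pattern: a. means 'a' followed by any character.
Scanning 'caaabadaa' position-by-position:
  Pos 0: window 'ca' -> no
  Pos 1: window 'aa' -> MATCH
  Pos 2: window 'aa' -> MATCH
  Pos 3: window 'ab' -> MATCH
  Pos 4: window 'ba' -> no
  Pos 5: window 'ad' -> MATCH
  Pos 6: window 'da' -> no
  Pos 7: window 'aa' -> MATCH
  Pos 8: window 'a' -> no
Total matches: 5

5


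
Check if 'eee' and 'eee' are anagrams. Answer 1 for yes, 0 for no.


Sort characters of 'eee': 'eee'
Sort characters of 'eee': 'eee'
Sorted forms match -> they ARE anagrams
Result: 1

1


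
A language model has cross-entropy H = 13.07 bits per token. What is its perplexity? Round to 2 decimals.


Perplexity formula: PP = 2^H
H = 13.07
PP = 2^13.07
Decompose: 2^13.07 = 2^13 * 2^0.07
2^13 = 8192, 2^0.07 ~ 1.0497167
PP ~ 8192 * 1.0497167 = 8599.2792064
Rounded to 2 decimals: 8599.28

8599.28


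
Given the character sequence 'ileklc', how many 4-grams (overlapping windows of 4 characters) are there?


String 'ileklc' has length L = 6.
Number of overlapping n-grams = L - n + 1
Substituting: 6 - 4 + 1 = 3

3


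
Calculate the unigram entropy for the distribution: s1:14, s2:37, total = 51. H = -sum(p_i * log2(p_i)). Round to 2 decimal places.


Computing entropy H = -sum(p_i * log2(p_i)):
  s1: p = 14/51 = 0.2745, -p*log2(p) = 0.5120
  s2: p = 37/51 = 0.7255, -p*log2(p) = 0.3359
H = sum of terms = 0.8479
Rounded to 2 decimals: 0.85

0.85


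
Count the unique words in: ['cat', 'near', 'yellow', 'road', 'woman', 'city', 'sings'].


Listing all tokens and tracking unique types:
  Token 1: 'cat' -> NEW (unique so far: 1)
  Token 2: 'near' -> NEW (unique so far: 2)
  Token 3: 'yellow' -> NEW (unique so far: 3)
  Token 4: 'road' -> NEW (unique so far: 4)
  Token 5: 'woman' -> NEW (unique so far: 5)
  Token 6: 'city' -> NEW (unique so far: 6)
  Token 7: 'sings' -> NEW (unique so far: 7)
Unique types: ('cat', 'city', 'near', 'road', 'sings', 'woman', 'yellow')
Vocabulary size: 7

7
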